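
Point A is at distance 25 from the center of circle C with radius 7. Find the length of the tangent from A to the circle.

Let T be the point of tangency. Then CT ⊥ AT (radius ⊥ tangent).
In right triangle CTA: CA² = CT² + AT²
25² = 7² + AT²
AT² = 576, AT = 24

24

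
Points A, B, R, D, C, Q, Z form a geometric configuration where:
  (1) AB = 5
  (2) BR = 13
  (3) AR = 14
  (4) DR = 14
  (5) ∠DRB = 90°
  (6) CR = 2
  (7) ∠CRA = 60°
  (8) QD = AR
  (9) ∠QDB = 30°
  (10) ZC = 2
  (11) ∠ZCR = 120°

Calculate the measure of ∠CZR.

Step 1: By the law of cosines on triangle ZCR: ZR² = 2² + 2² − 2·2·2·cos(120°) = 12, so ZR = 2·√3.
Step 2: By the inverse law of cosines on triangle CZR: cos(∠CZR) = (2² + (2·√3)² − 2²) / (2·2·2·√3) = 12/13.86 = 0.866, so ∠CZR = 30°.

Therefore, the measure of angle ∠CZR = 30°.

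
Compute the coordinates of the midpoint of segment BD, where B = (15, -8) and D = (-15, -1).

The midpoint is the point halfway along the segment.
Move half the horizontal distance: 15 + (-15 - 15)/2 = 15 + -30/2 = 0
Move half the vertical distance: -8 + (-1 - -8)/2 = -8 + 7/2 = -9/2
Midpoint = (0, -9/2)

(0, -9/2)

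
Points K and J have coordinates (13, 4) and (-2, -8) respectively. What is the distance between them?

d = sqrt((-15)^2 + (-12)^2) = sqrt(369) = 3*sqrt(41)

3*sqrt(41)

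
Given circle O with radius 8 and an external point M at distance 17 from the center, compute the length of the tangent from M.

tangent = √(d² - r²) = √(17² - 8²) = √(289 - 64) = √225 = 15

15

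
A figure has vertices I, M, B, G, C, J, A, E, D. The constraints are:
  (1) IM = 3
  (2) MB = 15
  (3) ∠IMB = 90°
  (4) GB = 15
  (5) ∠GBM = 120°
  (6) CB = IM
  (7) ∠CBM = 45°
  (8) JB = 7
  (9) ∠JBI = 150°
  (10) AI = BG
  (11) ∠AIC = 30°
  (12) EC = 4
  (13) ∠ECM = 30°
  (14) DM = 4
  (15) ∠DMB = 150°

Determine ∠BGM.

Step 1: By the law of cosines on triangle GBM: GM² = 15² + 15² − 2·15·15·cos(120°) = 675, so GM = 15·√3.
Step 2: By the inverse law of cosines on triangle BGM: cos(∠BGM) = (15² + (15·√3)² − 15²) / (2·15·15·√3) = 675/779.42 = 0.866, so ∠BGM = 30°.

Therefore, the measure of angle ∠BGM = 30°.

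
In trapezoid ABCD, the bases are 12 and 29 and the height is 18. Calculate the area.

Area = (12 + 29) * 18 / 2 = 738 / 2 = 369

369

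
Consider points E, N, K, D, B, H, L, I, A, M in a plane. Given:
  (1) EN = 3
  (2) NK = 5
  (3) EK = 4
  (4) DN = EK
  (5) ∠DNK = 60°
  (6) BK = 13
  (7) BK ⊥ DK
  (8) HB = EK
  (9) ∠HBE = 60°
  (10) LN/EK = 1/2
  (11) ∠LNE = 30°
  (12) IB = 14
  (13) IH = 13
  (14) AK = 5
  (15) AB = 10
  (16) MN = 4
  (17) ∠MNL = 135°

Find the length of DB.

From the given relations: DN = EK = 4.
Step 1: By the law of cosines on triangle DNK: DK² = 4² + 5² − 2·4·5·cos(60°) = 21, so DK = √21.
Step 2: By the law of cosines on triangle DKB: DB² = √21² + 13² − 2·√21·13·cos(90°) = 190, so DB = √190.

Therefore, the length of DB = √190.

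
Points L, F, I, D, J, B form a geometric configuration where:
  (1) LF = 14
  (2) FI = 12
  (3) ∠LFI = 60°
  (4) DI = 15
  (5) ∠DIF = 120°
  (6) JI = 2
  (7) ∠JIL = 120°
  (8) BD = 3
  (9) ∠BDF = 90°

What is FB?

Step 1: By the law of cosines on triangle FID: FD² = 12² + 15² − 2·12·15·cos(120°) = 549, so FD = 3·√61.
Step 2: By the law of cosines on triangle FDB: FB² = (3·√61)² + 3² − 2·3·√61·3·cos(90°) = 558, so FB = 3·√62.

Therefore, the length of FB = 3·√62.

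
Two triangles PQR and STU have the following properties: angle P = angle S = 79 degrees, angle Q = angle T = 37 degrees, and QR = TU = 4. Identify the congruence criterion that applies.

The given information provides:
angle P = angle S = 79 degrees, angle Q = angle T = 37 degrees, and QR = TU = 4
This matches the AAS congruence theorem.
Two pairs of corresponding angles and a non-included side are equal (Angle-Angle-Side).

AAS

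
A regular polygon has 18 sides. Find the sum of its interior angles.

The sum of interior angles of an n-sided polygon is (n - 2) * 180.
For n = 18: (18 - 2) * 180 = 16 * 180 = 2880 degrees.

2880 degrees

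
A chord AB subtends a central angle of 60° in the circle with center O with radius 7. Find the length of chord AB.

Chord length = 2r sin(θ/2)
= 2 × 7 × sin(60°/2)
= 2 × 7 × sin(30°)
= 7

7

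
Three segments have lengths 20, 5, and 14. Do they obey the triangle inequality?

Check the triangle inequality: 5 + 14 = 19 ≤ 20.
Since the sum of two sides does not exceed the third, no triangle can be formed.

No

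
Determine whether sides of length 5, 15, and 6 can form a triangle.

The longest side is 15. The other two sides sum to 5 + 6 = 11.
Since 11 ≤ 15, the two shorter sides cannot reach around to close the triangle.

No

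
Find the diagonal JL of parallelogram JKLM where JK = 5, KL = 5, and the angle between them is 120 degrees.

Using the law of cosines:
d^2 = 5^2 + 5^2 - 2(5)(5)cos(120 degrees)
d^2 = 25 + 25 - 50*-1/2
d^2 = 75
d = 5*sqrt(3)

5*sqrt(3)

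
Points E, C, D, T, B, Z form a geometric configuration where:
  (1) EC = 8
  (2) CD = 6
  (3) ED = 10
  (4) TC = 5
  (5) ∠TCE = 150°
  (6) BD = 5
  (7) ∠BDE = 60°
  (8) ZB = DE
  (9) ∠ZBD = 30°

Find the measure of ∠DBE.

Step 1: By the law of cosines on triangle BDE: BE² = 5² + 10² − 2·5·10·cos(60°) = 75, so BE = 5·√3.
Step 2: By the inverse law of cosines on triangle DBE: cos(∠DBE) = (5² + (5·√3)² − 10²) / (2·5·5·√3) = 0/86.6 = 0, so ∠DBE = 90°.

Therefore, the measure of angle ∠DBE = 90°.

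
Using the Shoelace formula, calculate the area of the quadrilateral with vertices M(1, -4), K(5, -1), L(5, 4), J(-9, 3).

Shoelace: sum of cross terms = 128, Area = (1/2)|128| = 64

64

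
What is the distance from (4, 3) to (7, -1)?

d = sqrt((7 - 4)^2 + (-1 - 3)^2)
d = sqrt(3^2 + -4^2)
d = sqrt(9 + 16)
d = sqrt(25) = 5

5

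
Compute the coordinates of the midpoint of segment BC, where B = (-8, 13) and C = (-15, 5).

The midpoint is the point halfway along the segment.
Move half the horizontal distance: -8 + (-15 - -8)/2 = -8 + -7/2 = -23/2
Move half the vertical distance: 13 + (5 - 13)/2 = 13 + -8/2 = 9
Midpoint = (-23/2, 9)

(-23/2, 9)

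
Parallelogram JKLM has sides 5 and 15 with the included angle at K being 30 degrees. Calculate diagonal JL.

Using the law of cosines:
d^2 = 5^2 + 15^2 - 2(5)(15)cos(30 degrees)
d^2 = 25 + 225 - 150*sqrt(3)/2
d^2 = 250 - 75*sqrt(3)
d = 5*sqrt(10 - 3*sqrt(3))

5*sqrt(10 - 3*sqrt(3))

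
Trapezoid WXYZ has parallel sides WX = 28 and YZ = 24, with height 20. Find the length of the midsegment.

The midsegment (median) of a trapezoid connects the midpoints of the non-parallel sides.
Its length is the average of the two bases: (28 + 24) / 2 = 26.

26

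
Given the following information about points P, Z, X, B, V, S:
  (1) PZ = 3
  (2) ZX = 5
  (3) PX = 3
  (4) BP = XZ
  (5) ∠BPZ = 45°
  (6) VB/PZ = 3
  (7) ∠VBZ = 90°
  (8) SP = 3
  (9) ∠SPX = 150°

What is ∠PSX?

Step 1: By the law of cosines on triangle SPX: SX² = 3² + 3² − 2·3·3·cos(150°) = 33.59, so SX ≈ 5.8.
Step 2: By the inverse law of cosines on triangle PSX: cos(∠PSX) = (3² + 5.8² − 3²) / (2·3·5.8) = 33.59/34.77 = 0.9659, so ∠PSX = 15°.

Therefore, the measure of angle ∠PSX = 15°.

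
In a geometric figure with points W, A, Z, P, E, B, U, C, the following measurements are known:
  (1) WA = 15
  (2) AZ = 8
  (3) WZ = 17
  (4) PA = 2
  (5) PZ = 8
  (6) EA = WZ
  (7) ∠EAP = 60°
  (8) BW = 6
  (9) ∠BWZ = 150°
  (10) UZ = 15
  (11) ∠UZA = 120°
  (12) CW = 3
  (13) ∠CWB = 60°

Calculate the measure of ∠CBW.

Step 1: By the law of cosines on triangle BWC: BC² = 6² + 3² − 2·6·3·cos(60°) = 27, so BC = 3·√3.
Step 2: By the inverse law of cosines on triangle CBW: cos(∠CBW) = ((3·√3)² + 6² − 3²) / (2·3·√3·6) = 54/62.35 = 0.866, so ∠CBW = 30°.

Therefore, the measure of angle ∠CBW = 30°.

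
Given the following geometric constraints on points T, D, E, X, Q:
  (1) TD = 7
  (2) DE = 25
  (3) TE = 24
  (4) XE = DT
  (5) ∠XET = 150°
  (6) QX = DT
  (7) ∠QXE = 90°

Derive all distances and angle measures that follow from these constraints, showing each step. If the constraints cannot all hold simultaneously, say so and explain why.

The constraints are consistent.

From the given relations:
  XE = DT = 7
  QX = DT = 7

Step 1: From TE = 24, EX = 7, and ∠TEX = 150°, by the law of cosines:
  TX² = TE² + EX² - 2·TE·EX·cos(150°) = 576 + 49 + 291 = 916
  TX ≈ 30.27

Step 2: From EX = 7, XQ = 7, and ∠EXQ = 90°, by the law of cosines:
  EQ² = EX² + XQ² - 2·EX·XQ·cos(90°) = 49 + 49 - 0 = 98
  EQ = 7·√2

Step 3: From TD = 7, TE = 24, DE = 25, by the inverse law of cosines:
  cos(∠DTE) = (TD² + TE² - DE²) / (2·TD·TE)
  ∠DTE = 90°

Step 4: From DE = 25, DT = 7, ET = 24, by the inverse law of cosines:
  cos(∠EDT) = (DE² + DT² - ET²) / (2·DE·DT)
  ∠EDT = 73.74°

Step 5: From ED = 25, ET = 24, DT = 7, by the inverse law of cosines:
  cos(∠DET) = (ED² + ET² - DT²) / (2·ED·ET)
  ∠DET = 16.26°

Step 6: From TE = 24, TX = 30.27, EX = 7, by the inverse law of cosines:
  cos(∠ETX) = (TE² + TX² - EX²) / (2·TE·TX)
  ∠ETX = 6.64°

Step 7: From EQ = 7·√2, EX = 7, QX = 7, by the inverse law of cosines:
  cos(∠QEX) = (EQ² + EX² - QX²) / (2·EQ·EX)
  ∠QEX = 45°

Step 8: From XE = 7, XT = 30.27, ET = 24, by the inverse law of cosines:
  cos(∠EXT) = (XE² + XT² - ET²) / (2·XE·XT)
  ∠EXT = 23.36°

Step 9: From QE = 7·√2, QX = 7, EX = 7, by the inverse law of cosines:
  cos(∠EQX) = (QE² + QX² - EX²) / (2·QE·QX)
  ∠EQX = 45°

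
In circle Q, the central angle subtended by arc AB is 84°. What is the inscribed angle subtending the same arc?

An inscribed angle intercepts an arc from a point on the circle, while the central angle intercepts the same arc from the center.
The inscribed angle is always half the central angle: 84° / 2 = 42°.

42°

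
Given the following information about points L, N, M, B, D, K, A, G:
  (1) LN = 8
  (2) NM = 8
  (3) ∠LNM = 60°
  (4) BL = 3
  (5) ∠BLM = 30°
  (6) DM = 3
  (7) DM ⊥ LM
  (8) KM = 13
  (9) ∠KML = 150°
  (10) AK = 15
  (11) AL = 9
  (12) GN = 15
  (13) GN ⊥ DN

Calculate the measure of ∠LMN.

Step 1: By the law of cosines on triangle MNL: ML² = 8² + 8² − 2·8·8·cos(60°) = 64, so ML = 8.
Step 2: By the inverse law of cosines on triangle LMN: cos(∠LMN) = (8² + 8² − 8²) / (2·8·8) = 64/128 = 0.5, so ∠LMN = 60°.

Therefore, the measure of angle ∠LMN = 60°.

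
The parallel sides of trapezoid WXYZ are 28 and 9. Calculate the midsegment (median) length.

midsegment = (28 + 9) / 2 = 37 / 2 = 37/2

37/2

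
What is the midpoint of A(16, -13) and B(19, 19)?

M = ((x₁ + x₂)/2, (y₁ + y₂)/2)
= ((16 + 19)/2, (-13 + 19)/2)
= (35/2, 6/2) = (35/2, 3)

(35/2, 3)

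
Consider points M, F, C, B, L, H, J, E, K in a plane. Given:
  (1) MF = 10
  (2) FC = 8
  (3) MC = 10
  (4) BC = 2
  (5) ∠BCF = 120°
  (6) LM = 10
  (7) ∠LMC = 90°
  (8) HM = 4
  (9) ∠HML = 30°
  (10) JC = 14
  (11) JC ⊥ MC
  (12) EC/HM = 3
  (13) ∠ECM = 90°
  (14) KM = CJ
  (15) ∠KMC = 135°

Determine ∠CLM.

Step 1: By the law of cosines on triangle LMC: LC² = 10² + 10² − 2·10·10·cos(90°) = 200, so LC = 10·√2.
Step 2: By the inverse law of cosines on triangle CLM: cos(∠CLM) = ((10·√2)² + 10² − 10²) / (2·10·√2·10) = 200/282.84 = 0.7071, so ∠CLM = 45°.

Therefore, the measure of angle ∠CLM = 45°.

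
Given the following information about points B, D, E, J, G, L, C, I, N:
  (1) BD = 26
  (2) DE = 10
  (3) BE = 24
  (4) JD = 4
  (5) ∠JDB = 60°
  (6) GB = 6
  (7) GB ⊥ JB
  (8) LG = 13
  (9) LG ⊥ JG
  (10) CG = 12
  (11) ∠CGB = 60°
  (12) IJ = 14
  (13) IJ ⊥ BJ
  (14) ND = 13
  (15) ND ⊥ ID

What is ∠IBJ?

Step 1: By the law of cosines on triangle BDJ: BJ² = 26² + 4² − 2·26·4·cos(60°) = 588, so BJ = 14·√3.
Step 2: By the law of cosines on triangle BJI: BI² = (14·√3)² + 14² − 2·14·√3·14·cos(90°) = 784, so BI = 28.
Step 3: By the inverse law of cosines on triangle IBJ: cos(∠IBJ) = (28² + (14·√3)² − 14²) / (2·28·14·√3) = 1176/1357.93 = 0.866, so ∠IBJ = 30°.

Therefore, the measure of angle ∠IBJ = 30°.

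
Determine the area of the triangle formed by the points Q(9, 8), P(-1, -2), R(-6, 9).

The Shoelace formula computes the area from vertex coordinates by summing cross products.
For vertices (9,8), (-1,-2), (-6,9):
Signed sum = 9*-2 - -1*8 + -1*9 - -6*-2 + -6*8 - 9*9
= -10 + -21 + -129 = -160
Area = (1/2)|-160| = 80.

80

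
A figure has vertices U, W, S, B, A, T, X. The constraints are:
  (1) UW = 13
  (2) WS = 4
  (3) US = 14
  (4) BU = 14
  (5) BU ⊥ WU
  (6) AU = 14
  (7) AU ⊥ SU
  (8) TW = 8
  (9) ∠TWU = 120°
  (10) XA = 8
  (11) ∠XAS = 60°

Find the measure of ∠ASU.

Step 1: By the law of cosines on triangle SUA: SA² = 14² + 14² − 2·14·14·cos(90°) = 392, so SA = 14·√2.
Step 2: By the inverse law of cosines on triangle ASU: cos(∠ASU) = ((14·√2)² + 14² − 14²) / (2·14·√2·14) = 392/554.37 = 0.7071, so ∠ASU = 45°.

Therefore, the measure of angle ∠ASU = 45°.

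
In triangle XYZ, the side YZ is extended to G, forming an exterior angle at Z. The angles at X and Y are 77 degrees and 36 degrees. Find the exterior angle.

The interior angle at Z is 180 - 77 - 36 = 67 degrees.
The exterior angle and interior angle at Z are supplementary:
Exterior angle = 180 - 67 = 113 degrees.

113 degrees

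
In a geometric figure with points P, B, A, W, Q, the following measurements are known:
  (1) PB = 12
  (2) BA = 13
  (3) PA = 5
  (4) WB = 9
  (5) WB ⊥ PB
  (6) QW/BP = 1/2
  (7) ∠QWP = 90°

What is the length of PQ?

From the given relations: QW = 1/2·BP = 1/2·12 = 6.
Step 1: By the law of cosines on triangle PBW: PW² = 12² + 9² − 2·12·9·cos(90°) = 225, so PW = 15.
Step 2: By the law of cosines on triangle PWQ: PQ² = 15² + 6² − 2·15·6·cos(90°) = 261, so PQ = 3·√29.

Therefore, the length of PQ = 3·√29.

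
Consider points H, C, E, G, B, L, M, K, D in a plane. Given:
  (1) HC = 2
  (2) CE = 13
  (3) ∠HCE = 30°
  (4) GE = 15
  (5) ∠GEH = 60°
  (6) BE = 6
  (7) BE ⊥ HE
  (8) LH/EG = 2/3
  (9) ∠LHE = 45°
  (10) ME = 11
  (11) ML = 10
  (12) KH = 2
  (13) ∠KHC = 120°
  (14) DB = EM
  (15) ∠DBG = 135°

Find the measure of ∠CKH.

Step 1: By the law of cosines on triangle KHC: KC² = 2² + 2² − 2·2·2·cos(120°) = 12, so KC = 2·√3.
Step 2: By the inverse law of cosines on triangle CKH: cos(∠CKH) = ((2·√3)² + 2² − 2²) / (2·2·√3·2) = 12/13.86 = 0.866, so ∠CKH = 30°.

Therefore, the measure of angle ∠CKH = 30°.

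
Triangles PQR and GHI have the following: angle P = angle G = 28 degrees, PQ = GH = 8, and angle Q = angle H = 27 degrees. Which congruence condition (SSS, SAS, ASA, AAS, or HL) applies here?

Consider the given information: angle P = angle G = 28 degrees, PQ = GH = 8, and angle Q = angle H = 27 degrees
This is not SAS or AAS: SAS requires two sides and the included angle between them. AAS requires two angles and a non-included side.
The correct criterion is ASA. Two pairs of corresponding angles and the included side are equal (Angle-Side-Angle).

ASA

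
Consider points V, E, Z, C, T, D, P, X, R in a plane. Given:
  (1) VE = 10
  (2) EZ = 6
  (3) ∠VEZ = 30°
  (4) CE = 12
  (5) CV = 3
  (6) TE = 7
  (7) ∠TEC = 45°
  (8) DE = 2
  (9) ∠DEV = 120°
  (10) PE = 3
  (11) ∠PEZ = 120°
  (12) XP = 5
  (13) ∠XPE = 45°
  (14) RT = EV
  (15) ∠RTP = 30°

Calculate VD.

Step 1: By the law of cosines on triangle VED: VD² = 10² + 2² − 2·10·2·cos(120°) = 124, so VD = 2·√31.

Therefore, the length of VD = 2·√31.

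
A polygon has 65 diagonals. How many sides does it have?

Using d = n(n - 3)/2, we solve 65 = n(n - 3)/2.
So n(n - 3) = 130.
Testing n = 13: 13 * 10 = 130 = 130. Correct.
The polygon has 13 sides.

13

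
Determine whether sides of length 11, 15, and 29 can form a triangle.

Check the triangle inequality: 11 + 15 = 26 ≤ 29.
Since the sum of two sides does not exceed the third, no triangle can be formed.

No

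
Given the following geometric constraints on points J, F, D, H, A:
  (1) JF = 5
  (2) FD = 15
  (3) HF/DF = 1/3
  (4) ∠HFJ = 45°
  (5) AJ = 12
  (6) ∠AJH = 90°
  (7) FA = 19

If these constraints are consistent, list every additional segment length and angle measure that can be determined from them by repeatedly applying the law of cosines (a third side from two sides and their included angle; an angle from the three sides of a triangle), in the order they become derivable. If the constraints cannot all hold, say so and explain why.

These constraints are not satisfiable: by the triangle inequality in triangle JFA, (1) JF = 5 and (5) AJ = 12 force FA ≤ 5 + 12 = 17, but (7) says FA = 19. No planar figure meets all of them, so nothing further can be derived.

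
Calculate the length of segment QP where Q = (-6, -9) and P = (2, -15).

d = sqrt((2 - -6)^2 + (-15 - -9)^2)
d = sqrt(8^2 + -6^2)
d = sqrt(64 + 36)
d = sqrt(100) = 10

10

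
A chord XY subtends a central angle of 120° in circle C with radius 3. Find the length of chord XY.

Chord length = 2r sin(θ/2)
= 2 × 3 × sin(120°/2)
= 2 × 3 × sin(60°)
= 3*sqrt(3)

3*sqrt(3)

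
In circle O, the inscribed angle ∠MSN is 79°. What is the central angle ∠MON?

By the inscribed angle theorem, the central angle is twice the inscribed angle.
Central angle = 2 × 79° = 158°

158°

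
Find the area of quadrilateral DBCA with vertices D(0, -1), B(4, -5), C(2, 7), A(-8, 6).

The Shoelace formula works by pairing each vertex with the next (cycling back to the first).
For each pair, compute x_i*y_(i+1) - x_(i+1)*y_i:
  (0*-5 - 4*-1) = 4
  (4*7 - 2*-5) = 38
  (2*6 - -8*7) = 68
  (-8*-1 - 0*6) = 8
Taking half the absolute value of the total: Area = (1/2)(118) = 59.

59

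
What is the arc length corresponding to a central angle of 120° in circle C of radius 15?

The full circumference is 2πr = 2π(15) = 30*pi.
The arc spans 120° out of 360°, which is a fraction of 1/3.
Arc length = 30*pi × 1/3 = 10*pi.

10*pi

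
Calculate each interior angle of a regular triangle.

Each interior angle of a regular n-gon is (n - 2) * 180 / n.
For n = 3: (3 - 2) * 180 / 3 = 180/3 = 60 degrees.

60 degrees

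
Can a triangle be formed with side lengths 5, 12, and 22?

No.
The triangle inequality is violated: 5 + 12 = 17 ≤ 22.
These lengths cannot form a triangle.

No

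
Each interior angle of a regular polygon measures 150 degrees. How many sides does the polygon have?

The exterior angle is the supplement of the interior angle: 180 - 150 = 30 degrees.
Since the exterior angles of any convex polygon sum to 360 degrees, the number of sides is 360 / 30 = 12.

12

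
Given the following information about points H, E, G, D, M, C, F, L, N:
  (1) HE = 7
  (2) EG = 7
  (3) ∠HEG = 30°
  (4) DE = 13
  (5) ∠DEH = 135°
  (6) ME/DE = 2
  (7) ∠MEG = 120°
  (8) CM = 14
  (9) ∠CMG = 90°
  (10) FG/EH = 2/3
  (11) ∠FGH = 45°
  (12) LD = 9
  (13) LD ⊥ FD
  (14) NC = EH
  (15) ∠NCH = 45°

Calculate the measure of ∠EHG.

Step 1: By the law of cosines on triangle HEG: HG² = 7² + 7² − 2·7·7·cos(30°) = 13.13, so HG ≈ 3.62.
Step 2: By the inverse law of cosines on triangle EHG: cos(∠EHG) = (7² + 3.62² − 7²) / (2·7·3.62) = 13.13/50.73 = 0.2588, so ∠EHG = 75°.

Therefore, the measure of angle ∠EHG = 75°.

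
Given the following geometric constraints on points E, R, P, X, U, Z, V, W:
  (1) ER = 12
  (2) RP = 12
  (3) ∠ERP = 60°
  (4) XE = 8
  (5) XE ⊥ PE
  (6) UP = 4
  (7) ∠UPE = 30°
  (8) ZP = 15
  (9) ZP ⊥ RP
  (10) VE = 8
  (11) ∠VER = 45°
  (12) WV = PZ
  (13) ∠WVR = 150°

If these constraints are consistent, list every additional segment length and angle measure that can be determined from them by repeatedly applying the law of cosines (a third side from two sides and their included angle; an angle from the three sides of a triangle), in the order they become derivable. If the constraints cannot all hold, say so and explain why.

The constraints are consistent. Derivable facts, in order:
After 1 step:
- EP = 12
- RV ≈ 8.5
- RZ = 3·√41
After 2 steps:
- EU ≈ 8.77
- PX = 4·√13
- RW ≈ 22.76
- ∠EPR = 60°
- ∠ERV = 41.73°
- ∠EVR = 93.27°
- ∠PER = 60°
- ∠PRZ = 51.34°
- ∠PZR = 38.66°
After 3 steps:
- ∠EPX = 33.69°
- ∠EUP = 136.81°
- ∠EXP = 56.31°
- ∠PEU = 13.19°
- ∠RWV = 10.76°
- ∠VRW = 19.24°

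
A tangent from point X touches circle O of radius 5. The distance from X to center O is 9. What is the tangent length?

The tangent, radius, and line from the external point to the center form a right triangle.
The right angle is where the tangent meets the radius.
By the Pythagorean theorem: tangent² + 5² = 9²
tangent² = 81 - 25 = 56
tangent = 2*sqrt(14)

2*sqrt(14)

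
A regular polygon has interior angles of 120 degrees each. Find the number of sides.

Each interior angle of a regular n-gon is (n - 2) * 180 / n.
Setting this equal to 120:
(n - 2) * 180 / n = 120
Each exterior angle = 180 - 120 = 60 degrees.
Since exterior angles sum to 360: n = 360 / 60 = 6.

6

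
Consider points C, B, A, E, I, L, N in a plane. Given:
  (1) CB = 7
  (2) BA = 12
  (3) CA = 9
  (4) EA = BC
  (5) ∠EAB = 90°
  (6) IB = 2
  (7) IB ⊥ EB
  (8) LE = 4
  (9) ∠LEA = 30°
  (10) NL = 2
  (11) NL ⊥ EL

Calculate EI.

From the given relations: EA = BC = 7.
Step 1: By the law of cosines on triangle BAE: BE² = 12² + 7² − 2·12·7·cos(90°) = 193, so BE = √193.
Step 2: By the law of cosines on triangle EBI: EI² = √193² + 2² − 2·√193·2·cos(90°) = 197, so EI = √197.

Therefore, the length of EI = √197.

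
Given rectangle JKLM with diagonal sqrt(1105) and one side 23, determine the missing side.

Using the Pythagorean theorem: d^2 = a^2 + b^2
b^2 = d^2 - a^2
b^2 = 1105 - 529
b^2 = 576
b = sqrt(576) = 24

24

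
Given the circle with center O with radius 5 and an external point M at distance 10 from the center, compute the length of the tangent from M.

The tangent, radius, and line from the external point to the center form a right triangle.
The right angle is where the tangent meets the radius.
By the Pythagorean theorem: tangent² + 5² = 10²
tangent² = 100 - 25 = 75
tangent = 5*sqrt(3)

5*sqrt(3)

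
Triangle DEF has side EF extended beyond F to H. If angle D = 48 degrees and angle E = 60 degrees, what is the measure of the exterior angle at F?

Exterior angle = 48 + 60 = 108 degrees (exterior angle theorem).

108 degrees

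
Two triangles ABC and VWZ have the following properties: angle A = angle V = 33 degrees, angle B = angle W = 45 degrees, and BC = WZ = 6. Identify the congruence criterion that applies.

Consider the given information: angle A = angle V = 33 degrees, angle B = angle W = 45 degrees, and BC = WZ = 6
This is not SSS or HL: SSS requires all three pairs of sides, but we don't have that. HL only applies to right triangles with matching hypotenuse and leg.
The correct criterion is AAS. Two pairs of corresponding angles and a non-included side are equal (Angle-Angle-Side).

AAS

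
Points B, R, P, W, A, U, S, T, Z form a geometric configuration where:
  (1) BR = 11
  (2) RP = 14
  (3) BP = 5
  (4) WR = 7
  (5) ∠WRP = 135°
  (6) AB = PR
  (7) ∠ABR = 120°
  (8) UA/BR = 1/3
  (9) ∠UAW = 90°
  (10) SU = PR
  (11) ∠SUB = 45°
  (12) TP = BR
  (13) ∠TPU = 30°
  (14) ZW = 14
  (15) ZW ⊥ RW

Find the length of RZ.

Step 1: By the law of cosines on triangle RWZ: RZ² = 7² + 14² − 2·7·14·cos(90°) = 245, so RZ = 7·√5.

Therefore, the length of RZ = 7·√5.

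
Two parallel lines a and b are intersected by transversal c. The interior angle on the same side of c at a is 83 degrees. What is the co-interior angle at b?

Co-interior (same-side interior) angles are between the parallel lines on the same side of the transversal.
Unlike corresponding or alternate interior angles, they are supplementary rather than equal.
So the angle = 180 - 83 = 97 degrees.

97 degrees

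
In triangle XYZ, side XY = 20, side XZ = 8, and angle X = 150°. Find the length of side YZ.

Law of cosines: YZ^2 = 20^2 + 8^2 - 2(20)(8)cos(150°) = 160*sqrt(3) + 464, so YZ = 4*sqrt(10*sqrt(3) + 29).

4*sqrt(10*sqrt(3) + 29)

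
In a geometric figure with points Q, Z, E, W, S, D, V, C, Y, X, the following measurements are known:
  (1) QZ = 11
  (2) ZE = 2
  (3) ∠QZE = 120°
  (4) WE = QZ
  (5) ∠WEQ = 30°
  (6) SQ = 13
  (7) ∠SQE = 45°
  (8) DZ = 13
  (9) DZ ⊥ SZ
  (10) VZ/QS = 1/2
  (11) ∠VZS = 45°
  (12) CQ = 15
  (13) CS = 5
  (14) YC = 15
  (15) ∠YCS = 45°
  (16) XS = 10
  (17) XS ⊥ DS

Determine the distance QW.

From the given relations: WE = QZ = 11.
Step 1: By the law of cosines on triangle EZQ: EQ² = 2² + 11² − 2·2·11·cos(120°) = 147, so EQ = 7·√3.
Step 2: By the law of cosines on triangle QEW: QW² = (7·√3)² + 11² − 2·7·√3·11·cos(30°) = 37, so QW = √37.

Therefore, the length of QW = √37.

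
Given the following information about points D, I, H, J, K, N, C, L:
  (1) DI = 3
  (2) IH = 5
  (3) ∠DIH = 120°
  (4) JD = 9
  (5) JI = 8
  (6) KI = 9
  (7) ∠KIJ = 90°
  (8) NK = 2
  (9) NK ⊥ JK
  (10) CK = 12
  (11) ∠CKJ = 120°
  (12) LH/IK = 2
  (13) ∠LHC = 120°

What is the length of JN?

Step 1: By the law of cosines on triangle JIK: JK² = 8² + 9² − 2·8·9·cos(90°) = 145, so JK = √145.
Step 2: By the law of cosines on triangle JKN: JN² = √145² + 2² − 2·√145·2·cos(90°) = 149, so JN = √149.

Therefore, the length of JN = √149.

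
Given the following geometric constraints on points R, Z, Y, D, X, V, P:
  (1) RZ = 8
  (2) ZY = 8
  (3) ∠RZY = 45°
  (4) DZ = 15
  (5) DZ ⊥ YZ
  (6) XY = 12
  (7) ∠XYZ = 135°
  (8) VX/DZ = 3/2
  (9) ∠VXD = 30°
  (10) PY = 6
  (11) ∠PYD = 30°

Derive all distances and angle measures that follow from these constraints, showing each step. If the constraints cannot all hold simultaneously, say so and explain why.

The constraints are consistent.

From the given relations:
  VX = 3/2·DZ = 3/2·15 ≈ 22.5

Step 1: From RZ = 8, ZY = 8, and ∠RZY = 45°, by the law of cosines:
  RY² = RZ² + ZY² - 2·RZ·ZY·cos(45°) = 64 + 64 - 90.51 = 37.49
  RY ≈ 6.12

Step 2: From ZY = 8, YX = 12, and ∠ZYX = 135°, by the law of cosines:
  ZX² = ZY² + YX² - 2·ZY·YX·cos(135°) = 64 + 144 + 135.8 = 343.8
  ZX ≈ 18.54

Step 3: From YZ = 8, ZD = 15, and ∠YZD = 90°, by the law of cosines:
  YD² = YZ² + ZD² - 2·YZ·ZD·cos(90°) = 64 + 225 - 0 = 289
  YD = 17

Step 4: From DY = 17, YP = 6, and ∠DYP = 30°, by the law of cosines:
  DP² = DY² + YP² - 2·DY·YP·cos(30°) = 289 + 36 - 176.7 = 148.3
  DP ≈ 12.18

Step 5: From RY = 6.12, RZ = 8, YZ = 8, by the inverse law of cosines:
  cos(∠YRZ) = (RY² + RZ² - YZ²) / (2·RY·RZ)
  ∠YRZ = 67.5°

Step 6: From ZX = 18.54, ZY = 8, XY = 12, by the inverse law of cosines:
  cos(∠XZY) = (ZX² + ZY² - XY²) / (2·ZX·ZY)
  ∠XZY = 27.24°

Step 7: From YD = 17, YZ = 8, DZ = 15, by the inverse law of cosines:
  cos(∠DYZ) = (YD² + YZ² - DZ²) / (2·YD·YZ)
  ∠DYZ = 61.93°

Step 8: From YR = 6.12, YZ = 8, RZ = 8, by the inverse law of cosines:
  cos(∠RYZ) = (YR² + YZ² - RZ²) / (2·YR·YZ)
  ∠RYZ = 67.5°

Step 9: From DY = 17, DZ = 15, YZ = 8, by the inverse law of cosines:
  cos(∠YDZ) = (DY² + DZ² - YZ²) / (2·DY·DZ)
  ∠YDZ = 28.07°

Step 10: From XY = 12, XZ = 18.54, YZ = 8, by the inverse law of cosines:
  cos(∠YXZ) = (XY² + XZ² - YZ²) / (2·XY·XZ)
  ∠YXZ = 17.76°

Step 11: From DP = 12.18, DY = 17, PY = 6, by the inverse law of cosines:
  cos(∠PDY) = (DP² + DY² - PY²) / (2·DP·DY)
  ∠PDY = 14.26°

Step 12: From PD = 12.18, PY = 6, DY = 17, by the inverse law of cosines:
  cos(∠DPY) = (PD² + PY² - DY²) / (2·PD·PY)
  ∠DPY = 135.74°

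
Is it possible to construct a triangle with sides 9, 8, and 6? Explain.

Check all three triangle inequalities:
9 + 8 = 17 > 6 ✓
9 + 6 = 15 > 8 ✓
8 + 6 = 14 > 9 ✓
All conditions hold, so these sides form a valid triangle.

Yes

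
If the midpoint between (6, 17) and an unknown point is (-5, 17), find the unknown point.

Using the midpoint formula: M = ((x1 + x2)/2, (y1 + y2)/2)
We know M = (-5, 17) and Q = (6, 17)
For x: -5 = (6 + x2)/2, so x2 = 2*-5 - 6 = -16
For y: 17 = (17 + y2)/2, so y2 = 2*17 - 17 = 17
P = (-16, 17)

(-16, 17)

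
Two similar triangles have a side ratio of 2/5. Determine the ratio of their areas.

Area scales with the square of linear dimensions. If every length is multiplied by 2/5, then the area is multiplied by (2/5)^2 = 4/25.
The area ratio is 4:25.

4:25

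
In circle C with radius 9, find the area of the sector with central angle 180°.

Sector area = πr² × θ/360
= π × 9² × 1/2
= π × 81 × 1/2
= 81*pi/2

81*pi/2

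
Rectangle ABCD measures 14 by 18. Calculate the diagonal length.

d = sqrt(14^2 + 18^2) = sqrt(520) = 2*sqrt(130)

2*sqrt(130)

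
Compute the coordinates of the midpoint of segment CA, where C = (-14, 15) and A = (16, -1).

The midpoint is the point halfway along the segment.
Move half the horizontal distance: -14 + (16 - -14)/2 = -14 + 30/2 = 1
Move half the vertical distance: 15 + (-1 - 15)/2 = 15 + -16/2 = 7
Midpoint = (1, 7)

(1, 7)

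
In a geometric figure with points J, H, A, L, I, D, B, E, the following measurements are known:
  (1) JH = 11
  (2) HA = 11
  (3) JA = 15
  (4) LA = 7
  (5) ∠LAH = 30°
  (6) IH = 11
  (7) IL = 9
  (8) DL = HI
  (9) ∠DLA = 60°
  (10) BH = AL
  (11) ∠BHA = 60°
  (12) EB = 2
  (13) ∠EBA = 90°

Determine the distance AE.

From the given relations: BH = AL = 7.
Step 1: By the law of cosines on triangle BHA: BA² = 7² + 11² − 2·7·11·cos(60°) = 93, so BA = √93.
Step 2: By the law of cosines on triangle ABE: AE² = √93² + 2² − 2·√93·2·cos(90°) = 97, so AE = √97.

Therefore, the length of AE = √97.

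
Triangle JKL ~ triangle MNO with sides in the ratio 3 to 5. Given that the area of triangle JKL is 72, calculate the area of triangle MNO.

For similar figures, the area ratio equals the square of the side ratio.
Side ratio (JKL to MNO) = 3:5, so area ratio = 3^2:5^2 = 9:25.
If the area of JKL is 72, then the area of MNO = 72 * (25/9) = 200.

200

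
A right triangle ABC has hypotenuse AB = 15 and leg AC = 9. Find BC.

By the Pythagorean theorem: BC^2 = AB^2 - AC^2
BC^2 = 15^2 - 9^2 = 225 - 81 = 144
BC = sqrt(144) = 12

12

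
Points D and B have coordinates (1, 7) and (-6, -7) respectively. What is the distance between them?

d = sqrt((-7)^2 + (-14)^2) = sqrt(245) = 7*sqrt(5)

7*sqrt(5)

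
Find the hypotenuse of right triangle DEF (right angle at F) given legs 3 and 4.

In a right triangle, the square of the hypotenuse equals the sum of the squares of the two legs.
The legs are 3 and 4, so the hypotenuse = sqrt(9 + 16) = sqrt(25) = 5.

5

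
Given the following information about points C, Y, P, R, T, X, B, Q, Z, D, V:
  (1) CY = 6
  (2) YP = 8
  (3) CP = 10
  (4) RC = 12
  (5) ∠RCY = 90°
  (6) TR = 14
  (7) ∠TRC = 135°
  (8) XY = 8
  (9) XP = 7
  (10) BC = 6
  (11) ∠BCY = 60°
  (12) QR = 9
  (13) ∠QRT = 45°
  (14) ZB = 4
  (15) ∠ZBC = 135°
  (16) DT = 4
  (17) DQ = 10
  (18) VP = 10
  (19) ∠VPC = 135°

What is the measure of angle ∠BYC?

Step 1: By the law of cosines on triangle YCB: YB² = 6² + 6² − 2·6·6·cos(60°) = 36, so YB = 6.
Step 2: By the inverse law of cosines on triangle BYC: cos(∠BYC) = (6² + 6² − 6²) / (2·6·6) = 36/72 = 0.5, so ∠BYC = 60°.

Therefore, the measure of angle ∠BYC = 60°.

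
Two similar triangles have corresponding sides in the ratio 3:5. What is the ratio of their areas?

The ratio of areas of similar triangles equals the square of the side ratio.
Side ratio = 3:5
Area ratio = (3/5)^2 = 9/25 = 9:25

9:25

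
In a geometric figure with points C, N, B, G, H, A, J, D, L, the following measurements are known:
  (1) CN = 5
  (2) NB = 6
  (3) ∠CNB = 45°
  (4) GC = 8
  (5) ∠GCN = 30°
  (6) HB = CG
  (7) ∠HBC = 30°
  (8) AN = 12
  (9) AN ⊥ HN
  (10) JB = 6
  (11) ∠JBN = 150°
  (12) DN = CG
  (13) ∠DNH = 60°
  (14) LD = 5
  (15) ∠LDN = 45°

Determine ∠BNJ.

Step 1: By the law of cosines on triangle NBJ: NJ² = 6² + 6² − 2·6·6·cos(150°) = 134.35, so NJ ≈ 11.59.
Step 2: By the inverse law of cosines on triangle BNJ: cos(∠BNJ) = (6² + 11.59² − 6²) / (2·6·11.59) = 134.35/139.09 = 0.9659, so ∠BNJ = 15°.

Therefore, the measure of angle ∠BNJ = 15°.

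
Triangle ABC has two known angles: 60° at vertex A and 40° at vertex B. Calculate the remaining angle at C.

By the triangle angle sum property, the three interior angles of any triangle add up to 180°.
We know angle A = 60° and angle B = 40°, so their sum is 100°.
Therefore angle C = 180° - 100° = 80°.

80 degrees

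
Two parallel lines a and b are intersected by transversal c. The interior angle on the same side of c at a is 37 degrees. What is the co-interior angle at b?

Co-interior angles sum to 180: 180 - 37 = 143 degrees.

143 degrees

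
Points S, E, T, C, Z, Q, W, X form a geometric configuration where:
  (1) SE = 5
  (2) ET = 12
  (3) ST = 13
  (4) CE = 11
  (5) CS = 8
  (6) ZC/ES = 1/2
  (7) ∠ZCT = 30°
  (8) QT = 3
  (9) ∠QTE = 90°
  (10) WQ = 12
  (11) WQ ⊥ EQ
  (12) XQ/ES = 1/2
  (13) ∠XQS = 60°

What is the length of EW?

Step 1: By the law of cosines on triangle ETQ: EQ² = 12² + 3² − 2·12·3·cos(90°) = 153, so EQ = 3·√17.
Step 2: By the law of cosines on triangle EQW: EW² = (3·√17)² + 12² − 2·3·√17·12·cos(90°) = 297, so EW = 3·√33.

Therefore, the length of EW = 3·√33.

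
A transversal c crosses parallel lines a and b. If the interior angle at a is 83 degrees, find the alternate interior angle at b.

Alternate interior angles formed by parallel lines and a transversal are equal.
The given angle is 83 degrees.
The alternate interior angle = 83 degrees.

83 degrees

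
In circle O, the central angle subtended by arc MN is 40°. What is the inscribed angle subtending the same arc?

An inscribed angle intercepts an arc from a point on the circle, while the central angle intercepts the same arc from the center.
The inscribed angle is always half the central angle: 40° / 2 = 20°.

20°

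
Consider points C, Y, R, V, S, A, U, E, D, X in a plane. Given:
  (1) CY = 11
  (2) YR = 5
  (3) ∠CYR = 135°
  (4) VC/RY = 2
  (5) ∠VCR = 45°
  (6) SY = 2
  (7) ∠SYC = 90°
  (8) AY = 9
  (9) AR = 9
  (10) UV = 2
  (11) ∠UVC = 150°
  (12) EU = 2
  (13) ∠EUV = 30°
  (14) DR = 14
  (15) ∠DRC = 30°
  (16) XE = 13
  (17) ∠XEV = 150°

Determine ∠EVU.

Step 1: By the law of cosines on triangle VUE: VE² = 2² + 2² − 2·2·2·cos(30°) = 1.07, so VE ≈ 1.04.
Step 2: By the inverse law of cosines on triangle EVU: cos(∠EVU) = (1.04² + 2² − 2²) / (2·1.04·2) = 1.07/4.14 = 0.2588, so ∠EVU = 75°.

Therefore, the measure of angle ∠EVU = 75°.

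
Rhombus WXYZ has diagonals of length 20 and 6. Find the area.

Area of a rhombus = (d1 * d2) / 2
Area = (20 * 6) / 2
Area = 120 / 2
Area = 60

60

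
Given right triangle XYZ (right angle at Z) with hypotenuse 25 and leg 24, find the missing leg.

By the Pythagorean theorem: YZ^2 = XY^2 - XZ^2
YZ^2 = 25^2 - 24^2 = 625 - 576 = 49
YZ = sqrt(49) = 7

7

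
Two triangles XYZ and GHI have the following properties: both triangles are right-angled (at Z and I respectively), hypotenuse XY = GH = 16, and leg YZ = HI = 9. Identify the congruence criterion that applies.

The given information matches HL: The hypotenuse and one leg of two right triangles are equal (Hypotenuse-Leg).

HL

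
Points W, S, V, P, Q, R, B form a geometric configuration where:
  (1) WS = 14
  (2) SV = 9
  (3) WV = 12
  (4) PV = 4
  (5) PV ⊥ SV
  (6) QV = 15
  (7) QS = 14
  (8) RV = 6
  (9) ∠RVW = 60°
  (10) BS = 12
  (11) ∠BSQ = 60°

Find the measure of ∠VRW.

Step 1: By the law of cosines on triangle RVW: RW² = 6² + 12² − 2·6·12·cos(60°) = 108, so RW = 6·√3.
Step 2: By the inverse law of cosines on triangle VRW: cos(∠VRW) = (6² + (6·√3)² − 12²) / (2·6·6·√3) = 0/124.71 = 0, so ∠VRW = 90°.

Therefore, the measure of angle ∠VRW = 90°.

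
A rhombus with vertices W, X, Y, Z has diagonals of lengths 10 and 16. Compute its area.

The diagonals of a rhombus divide it into four right triangles.
Each triangle has legs 10/ 2 = 5 and 16/2 = 8, so each has area (1/2)*5*8 = 20.
Four such triangles give total area = (d1 * d2) / 2 = 80.

80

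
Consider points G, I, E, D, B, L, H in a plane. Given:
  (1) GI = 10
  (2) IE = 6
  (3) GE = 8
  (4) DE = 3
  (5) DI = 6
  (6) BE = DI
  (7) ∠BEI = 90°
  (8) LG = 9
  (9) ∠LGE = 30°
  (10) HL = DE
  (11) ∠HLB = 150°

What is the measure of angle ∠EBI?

From the given relations: BE = DI = 6.
Step 1: By the law of cosines on triangle BEI: BI² = 6² + 6² − 2·6·6·cos(90°) = 72, so BI = 6·√2.
Step 2: By the inverse law of cosines on triangle EBI: cos(∠EBI) = (6² + (6·√2)² − 6²) / (2·6·6·√2) = 72/101.82 = 0.7071, so ∠EBI = 45°.

Therefore, the measure of angle ∠EBI = 45°.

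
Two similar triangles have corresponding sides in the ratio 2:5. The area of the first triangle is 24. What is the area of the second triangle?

For similar figures, the area ratio equals the square of the side ratio.
Side ratio (the first triangle to the second triangle) = 2:5, so area ratio = 2^2:5^2 = 4:25.
If the area of the first triangle is 24, then the area of the second triangle = 24 * (25/4) = 150.

150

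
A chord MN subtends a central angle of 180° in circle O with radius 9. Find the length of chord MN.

Chord length = 2r sin(θ/2)
= 2 × 9 × sin(180°/2)
= 2 × 9 × sin(90°)
= 18

18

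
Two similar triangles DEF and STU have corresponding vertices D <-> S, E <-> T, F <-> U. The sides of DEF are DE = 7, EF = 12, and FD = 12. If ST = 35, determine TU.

Since the triangles are similar, the ratio of corresponding sides is constant.
Scale factor k = ST / DE = 35 / 7 = 5
TU = k * EF = 5 * 12 = 60

60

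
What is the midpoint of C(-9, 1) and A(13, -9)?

The midpoint is the average of the coordinates:
x: (-9 + 13)/2 = 2
y: (1 + -9)/2 = -4
Midpoint = (2, -4)

(2, -4)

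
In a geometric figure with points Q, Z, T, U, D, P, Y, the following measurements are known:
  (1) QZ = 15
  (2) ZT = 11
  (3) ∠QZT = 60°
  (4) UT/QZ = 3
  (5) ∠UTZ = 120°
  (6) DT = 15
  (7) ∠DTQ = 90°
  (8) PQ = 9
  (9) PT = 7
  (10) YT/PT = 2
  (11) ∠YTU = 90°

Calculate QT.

Step 1: By the law of cosines on triangle QZT: QT² = 15² + 11² − 2·15·11·cos(60°) = 181, so QT = √181.

Therefore, the length of QT = √181.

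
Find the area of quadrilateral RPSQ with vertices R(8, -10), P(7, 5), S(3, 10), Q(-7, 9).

Using the Shoelace formula for a quadrilateral (vertices in order):
Area = (1/2)|sum of (x_i * y_(i+1) - x_(i+1) * y_i)|
Terms: (8*5 - 7*-10) = 110, (7*10 - 3*5) = 55, (3*9 - -7*10) = 97, (-7*-10 - 8*9) = -2
Sum = 260
Area = (1/2)(260) = 130

130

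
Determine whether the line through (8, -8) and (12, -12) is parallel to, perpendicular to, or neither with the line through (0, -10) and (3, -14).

Slope of line 1: m1 = (-12 - -8)/(12 - 8) = -4/4 = -1
Slope of line 2: m2 = (-14 - -10)/(3 - 0) = -4/3 = -4/3
m1 != m2 and m1*m2 = 4/3 != -1. Neither.

Neither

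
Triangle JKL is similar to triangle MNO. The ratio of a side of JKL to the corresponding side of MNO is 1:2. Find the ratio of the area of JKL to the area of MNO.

Area scales with the square of linear dimensions. If every length is multiplied by 1/2, then the area is multiplied by (1/2)^2 = 1/4.
The area ratio is 1:4.

1:4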